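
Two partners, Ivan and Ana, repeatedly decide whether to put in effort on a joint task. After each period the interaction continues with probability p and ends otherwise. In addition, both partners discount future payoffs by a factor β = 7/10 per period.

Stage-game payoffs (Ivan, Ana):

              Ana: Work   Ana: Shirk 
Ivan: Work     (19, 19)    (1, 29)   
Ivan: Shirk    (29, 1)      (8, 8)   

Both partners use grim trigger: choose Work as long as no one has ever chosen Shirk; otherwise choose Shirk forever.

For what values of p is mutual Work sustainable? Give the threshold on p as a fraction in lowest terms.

100/147

With continuation probability p and discount β, the effective per-period discount factor is βp.
Grim-trigger IC: βp ≥ (29−19)/(29−8) = 10/21.
So p ≥ (10/21)/(7/10) = 100/147.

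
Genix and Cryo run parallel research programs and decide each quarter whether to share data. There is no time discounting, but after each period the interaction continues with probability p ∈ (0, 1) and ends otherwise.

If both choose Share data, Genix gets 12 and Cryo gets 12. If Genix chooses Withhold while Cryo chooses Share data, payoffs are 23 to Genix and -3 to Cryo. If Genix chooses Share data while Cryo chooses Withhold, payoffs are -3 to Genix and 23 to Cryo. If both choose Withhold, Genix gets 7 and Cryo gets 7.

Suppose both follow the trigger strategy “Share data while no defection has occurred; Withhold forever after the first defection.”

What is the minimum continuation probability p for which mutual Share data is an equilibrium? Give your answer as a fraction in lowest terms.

11/16

Expected cooperation value is 12 + p·12 + p²·12 + … = 12/(1−p); deviation gives 23 + p·7/(1−p).
12 ≥ 23(1−p) + 7p ⇒ 16p ≥ 11 ⇒ p ≥ 11/16.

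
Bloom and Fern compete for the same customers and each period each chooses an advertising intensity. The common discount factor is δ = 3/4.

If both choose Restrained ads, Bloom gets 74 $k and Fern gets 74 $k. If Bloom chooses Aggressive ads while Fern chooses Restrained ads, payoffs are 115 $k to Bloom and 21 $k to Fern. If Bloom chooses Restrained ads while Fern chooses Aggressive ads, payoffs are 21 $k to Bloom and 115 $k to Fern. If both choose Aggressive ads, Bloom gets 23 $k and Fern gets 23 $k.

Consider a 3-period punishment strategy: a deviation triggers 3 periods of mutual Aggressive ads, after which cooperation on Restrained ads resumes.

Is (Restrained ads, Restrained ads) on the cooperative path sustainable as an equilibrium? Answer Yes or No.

Yes

A one-shot deviation gives 115 now, then 23 for 3 periods, then back to 74.
Gain from deviating: (115−74) today; loss: (74−23) in each of the next 3 periods.
No-deviation condition: (74−23)(δ+…+δ^3) ≥ 115−74, i.e. δ+…+δ^3 ≥ 41/51.
At δ = 3/4: δ+…+δ^3 = 1.7344 ≥ 0.8039.
So cooperation is sustainable.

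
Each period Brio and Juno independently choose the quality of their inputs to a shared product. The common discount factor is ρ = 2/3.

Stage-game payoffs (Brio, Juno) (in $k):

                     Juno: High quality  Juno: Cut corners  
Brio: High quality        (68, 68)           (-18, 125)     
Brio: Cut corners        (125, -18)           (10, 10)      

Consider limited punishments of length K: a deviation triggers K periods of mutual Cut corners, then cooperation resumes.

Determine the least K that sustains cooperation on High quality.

IC: ρ(1−ρ^K)/(1−ρ) ≥ (125−68)/(68−10) = 57/58.
With ρ = 2/3: need 1 − ρ^K ≥ 57/58·(1−2/3)/(2/3), i.e. ρ^K ≤ 0.5086.
Since (2/3)^1 = 0.6667 and (2/3)^2 = 0.4444, the smallest such K is 2.

2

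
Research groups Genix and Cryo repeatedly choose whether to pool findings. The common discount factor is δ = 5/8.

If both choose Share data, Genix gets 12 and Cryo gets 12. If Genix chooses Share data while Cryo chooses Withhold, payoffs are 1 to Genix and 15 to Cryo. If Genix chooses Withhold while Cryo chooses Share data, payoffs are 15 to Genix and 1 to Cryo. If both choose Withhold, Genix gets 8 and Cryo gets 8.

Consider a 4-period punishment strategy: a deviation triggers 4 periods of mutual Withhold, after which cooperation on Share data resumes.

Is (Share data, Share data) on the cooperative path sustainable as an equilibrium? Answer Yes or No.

Yes

Comparing payoff streams over the 5 periods until play realigns: cooperate → 12(1+δ+…+δ^4); deviate → 15 + 8(δ+…+δ^4).
Cooperation is sustained iff (12−8)(δ+…+δ^4) ≥ 15−12.
δ+…+δ^4 = 5/8·(1−(5/8)^4)/(1−5/8) = 1.4124, and (15−12)/(12−8) = 0.7500.
1.4124 ≥ 0.7500, so cooperation is sustainable.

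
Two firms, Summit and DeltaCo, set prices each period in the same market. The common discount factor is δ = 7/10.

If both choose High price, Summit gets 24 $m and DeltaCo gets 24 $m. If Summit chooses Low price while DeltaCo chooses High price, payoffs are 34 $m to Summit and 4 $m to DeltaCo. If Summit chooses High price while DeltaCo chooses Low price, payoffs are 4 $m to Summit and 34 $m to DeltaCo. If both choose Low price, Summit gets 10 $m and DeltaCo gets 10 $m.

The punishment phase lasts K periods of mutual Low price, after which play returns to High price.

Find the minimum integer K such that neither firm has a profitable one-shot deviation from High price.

2

Need Σ_{k=1}^{K} δ^k ≥ (34−24)/(24−10) = 0.7143 at δ = 7/10.
At K = 1 the sum is 0.7000 < 0.7143; at K = 2 it is 1.1900 ≥ 0.7143.
So the minimum punishment length is K = 2.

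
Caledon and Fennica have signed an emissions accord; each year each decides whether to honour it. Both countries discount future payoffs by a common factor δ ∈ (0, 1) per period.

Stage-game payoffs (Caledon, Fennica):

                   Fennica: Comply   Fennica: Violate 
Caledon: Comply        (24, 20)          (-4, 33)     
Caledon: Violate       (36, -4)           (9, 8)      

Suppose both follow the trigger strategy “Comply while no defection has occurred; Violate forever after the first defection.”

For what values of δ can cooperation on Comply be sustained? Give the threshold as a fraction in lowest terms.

Caledon's threshold: (36−24)/(36−9) = 4/9.
Fennica's threshold: (33−20)/(33−8) = 13/25.
4/9 < 13/25, so Fennica binds and δ* = 13/25.

13/25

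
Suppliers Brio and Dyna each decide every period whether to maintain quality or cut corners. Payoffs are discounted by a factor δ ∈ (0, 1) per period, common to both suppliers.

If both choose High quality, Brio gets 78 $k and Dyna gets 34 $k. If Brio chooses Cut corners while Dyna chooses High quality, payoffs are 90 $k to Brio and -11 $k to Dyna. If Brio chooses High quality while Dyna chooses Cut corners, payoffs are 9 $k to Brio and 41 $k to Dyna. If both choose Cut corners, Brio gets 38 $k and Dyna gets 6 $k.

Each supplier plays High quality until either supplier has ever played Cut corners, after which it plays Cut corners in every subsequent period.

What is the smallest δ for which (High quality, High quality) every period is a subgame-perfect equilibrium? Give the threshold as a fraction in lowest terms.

3/13

Brio: cooperation gives 78 each period; deviation gives 90 once then 38 forever.
  78/(1−δ) ≥ 90 + 38δ/(1−δ) ⇒ δ ≥ 12/52 = 3/13.
Dyna: cooperation gives 34 each period; deviation gives 41 once then 6 forever.
  δ ≥ 7/35 = 1/5.
Both must hold, so the binding constraint is Brio's: δ ≥ 3/13.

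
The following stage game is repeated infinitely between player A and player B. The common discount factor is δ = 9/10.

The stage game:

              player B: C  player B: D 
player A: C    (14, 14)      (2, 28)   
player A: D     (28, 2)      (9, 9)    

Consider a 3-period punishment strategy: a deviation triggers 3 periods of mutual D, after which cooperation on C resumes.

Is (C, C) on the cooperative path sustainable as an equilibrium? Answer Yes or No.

No

IC: δ+…+δ^3 ≥ (28−14)/(14−9) = 14/5.
At δ = 9/10: partial sum = 2.4390 < 2.8000. Cooperation not sustainable.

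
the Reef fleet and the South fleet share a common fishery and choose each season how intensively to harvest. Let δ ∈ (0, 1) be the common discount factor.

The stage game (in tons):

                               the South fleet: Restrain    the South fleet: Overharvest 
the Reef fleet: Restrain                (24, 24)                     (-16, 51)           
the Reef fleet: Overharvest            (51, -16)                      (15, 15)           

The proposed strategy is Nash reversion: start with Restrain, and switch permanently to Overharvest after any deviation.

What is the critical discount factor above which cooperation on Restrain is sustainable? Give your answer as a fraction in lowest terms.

24/(1−δ) ≥ 51 + 15δ/(1−δ)
24 ≥ 51 − 36δ
δ ≥ 27/36 = 3/4.

3/4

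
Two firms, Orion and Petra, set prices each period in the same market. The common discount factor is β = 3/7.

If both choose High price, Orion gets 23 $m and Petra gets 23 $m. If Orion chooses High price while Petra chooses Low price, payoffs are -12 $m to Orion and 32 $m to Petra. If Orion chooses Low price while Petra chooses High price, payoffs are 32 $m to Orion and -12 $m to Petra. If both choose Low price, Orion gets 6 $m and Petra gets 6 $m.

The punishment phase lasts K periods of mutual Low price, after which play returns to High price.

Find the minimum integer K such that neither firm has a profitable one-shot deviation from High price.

2

No profitable deviation requires (23−6)(β+…+β^K) ≥ 32−23, i.e. β+…+β^K ≥ 9/17 ≈ 0.5294.
With β = 3/7, the partial sums are K=1: 0.4286, K=2: 0.6122.
K = 2 is the first length at which the sum reaches 0.5294.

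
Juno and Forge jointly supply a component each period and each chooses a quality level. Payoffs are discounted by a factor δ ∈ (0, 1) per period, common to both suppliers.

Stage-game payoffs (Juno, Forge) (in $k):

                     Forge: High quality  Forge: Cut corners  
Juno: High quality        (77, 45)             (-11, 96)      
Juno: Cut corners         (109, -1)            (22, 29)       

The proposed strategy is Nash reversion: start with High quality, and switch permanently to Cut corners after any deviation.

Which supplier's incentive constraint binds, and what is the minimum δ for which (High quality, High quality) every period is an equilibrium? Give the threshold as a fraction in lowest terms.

For Juno: deviation gain 109−77 = 32, per-period punishment loss 77−22 = 55. IC gives δ ≥ 32/87.
For Forge: gain 51, loss 16 per period, so δ ≥ 51/67.
The tighter constraint is Forge's, so cooperation needs δ ≥ 51/67.

Forge; δ ≥ 51/67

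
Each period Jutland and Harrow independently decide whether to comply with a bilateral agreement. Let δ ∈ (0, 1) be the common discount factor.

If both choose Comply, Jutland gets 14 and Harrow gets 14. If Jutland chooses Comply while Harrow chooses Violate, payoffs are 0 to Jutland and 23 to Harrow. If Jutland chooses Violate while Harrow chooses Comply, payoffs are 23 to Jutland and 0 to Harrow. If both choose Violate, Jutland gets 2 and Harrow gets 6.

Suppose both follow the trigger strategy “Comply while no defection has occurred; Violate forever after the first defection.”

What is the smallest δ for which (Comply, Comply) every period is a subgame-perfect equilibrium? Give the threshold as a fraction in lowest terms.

Jutland's threshold: (23−14)/(23−2) = 3/7.
Harrow's threshold: (23−14)/(23−6) = 9/17.
3/7 < 9/17, so Harrow binds and δ* = 9/17.

9/17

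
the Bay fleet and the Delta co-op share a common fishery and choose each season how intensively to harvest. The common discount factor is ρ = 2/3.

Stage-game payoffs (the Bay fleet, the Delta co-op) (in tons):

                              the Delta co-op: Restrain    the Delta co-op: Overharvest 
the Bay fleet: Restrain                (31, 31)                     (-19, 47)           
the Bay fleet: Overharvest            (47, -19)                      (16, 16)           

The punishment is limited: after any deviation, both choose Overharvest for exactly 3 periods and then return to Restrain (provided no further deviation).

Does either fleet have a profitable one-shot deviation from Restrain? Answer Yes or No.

IC: ρ+…+ρ^3 ≥ (47−31)/(31−16) = 16/15.
At ρ = 2/3: partial sum = 1.4074 ≥ 1.0667. Cooperation sustainable.

No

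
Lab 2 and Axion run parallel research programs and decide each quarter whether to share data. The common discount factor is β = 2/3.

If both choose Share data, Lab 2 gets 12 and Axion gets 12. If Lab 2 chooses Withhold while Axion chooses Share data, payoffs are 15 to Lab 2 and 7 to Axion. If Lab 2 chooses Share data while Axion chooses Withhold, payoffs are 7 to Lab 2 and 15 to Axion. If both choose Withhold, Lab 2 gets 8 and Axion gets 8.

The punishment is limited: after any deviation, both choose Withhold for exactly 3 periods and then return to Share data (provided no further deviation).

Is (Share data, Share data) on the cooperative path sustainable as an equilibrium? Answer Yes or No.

IC: β+…+β^3 ≥ (15−12)/(12−8) = 3/4.
At β = 2/3: partial sum = 1.4074 ≥ 0.7500. Cooperation sustainable.

Yes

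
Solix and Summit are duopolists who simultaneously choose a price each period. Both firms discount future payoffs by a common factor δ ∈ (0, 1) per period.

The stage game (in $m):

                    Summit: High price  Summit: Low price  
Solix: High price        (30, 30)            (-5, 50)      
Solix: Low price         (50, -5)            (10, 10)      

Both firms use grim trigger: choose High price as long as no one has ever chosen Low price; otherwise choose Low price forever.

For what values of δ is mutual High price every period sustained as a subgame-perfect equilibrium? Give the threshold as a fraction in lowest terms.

Cooperation forever yields 30 each period: 30/(1−δ).
Deviating yields 50 once, then 10 forever: 50 + 10δ/(1−δ).
No profitable deviation requires 30/(1−δ) ≥ 50 + 10δ/(1−δ).
Multiplying by (1−δ): 30 ≥ 50(1−δ) + 10δ = 50 − 40δ.
So 40δ ≥ 20, i.e. δ ≥ 20/40 = 1/2.

1/2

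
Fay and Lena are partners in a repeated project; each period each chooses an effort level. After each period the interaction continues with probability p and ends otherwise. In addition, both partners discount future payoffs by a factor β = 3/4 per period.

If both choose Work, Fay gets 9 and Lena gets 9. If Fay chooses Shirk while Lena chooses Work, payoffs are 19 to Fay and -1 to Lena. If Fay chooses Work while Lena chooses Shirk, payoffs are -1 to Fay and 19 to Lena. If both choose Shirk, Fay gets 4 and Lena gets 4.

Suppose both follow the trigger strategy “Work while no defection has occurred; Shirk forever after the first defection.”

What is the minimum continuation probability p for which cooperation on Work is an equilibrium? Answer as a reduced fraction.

8/9

With continuation probability p and discount β, the effective per-period discount factor is βp.
Grim-trigger IC: βp ≥ (19−9)/(19−4) = 2/3.
So p ≥ (2/3)/(3/4) = 8/9.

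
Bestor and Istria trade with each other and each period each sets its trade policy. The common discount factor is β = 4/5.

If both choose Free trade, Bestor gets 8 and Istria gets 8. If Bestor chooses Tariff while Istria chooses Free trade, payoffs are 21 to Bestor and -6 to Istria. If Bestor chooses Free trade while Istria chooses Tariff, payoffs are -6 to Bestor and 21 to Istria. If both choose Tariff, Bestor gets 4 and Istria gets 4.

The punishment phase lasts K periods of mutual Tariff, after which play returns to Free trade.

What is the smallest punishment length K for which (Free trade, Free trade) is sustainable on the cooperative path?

8

IC: β(1−β^K)/(1−β) ≥ (21−8)/(8−4) = 13/4.
With β = 4/5: need 1 − β^K ≥ 13/4·(1−4/5)/(4/5), i.e. β^K ≤ 0.1875.
Since (4/5)^7 = 0.2097 and (4/5)^8 = 0.1678, the smallest such K is 8.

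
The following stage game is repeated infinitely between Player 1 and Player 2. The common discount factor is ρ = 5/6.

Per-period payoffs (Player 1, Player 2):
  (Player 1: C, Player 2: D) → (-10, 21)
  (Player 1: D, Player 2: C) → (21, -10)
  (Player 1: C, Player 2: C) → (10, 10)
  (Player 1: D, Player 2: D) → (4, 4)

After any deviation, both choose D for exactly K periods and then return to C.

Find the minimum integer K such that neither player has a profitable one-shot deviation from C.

3

No profitable deviation requires (10−4)(ρ+…+ρ^K) ≥ 21−10, i.e. ρ+…+ρ^K ≥ 11/6 ≈ 1.8333.
With ρ = 5/6, the partial sums are K=1: 0.8333, K=2: 1.5278, K=3: 2.1065.
K = 3 is the first length at which the sum reaches 1.8333.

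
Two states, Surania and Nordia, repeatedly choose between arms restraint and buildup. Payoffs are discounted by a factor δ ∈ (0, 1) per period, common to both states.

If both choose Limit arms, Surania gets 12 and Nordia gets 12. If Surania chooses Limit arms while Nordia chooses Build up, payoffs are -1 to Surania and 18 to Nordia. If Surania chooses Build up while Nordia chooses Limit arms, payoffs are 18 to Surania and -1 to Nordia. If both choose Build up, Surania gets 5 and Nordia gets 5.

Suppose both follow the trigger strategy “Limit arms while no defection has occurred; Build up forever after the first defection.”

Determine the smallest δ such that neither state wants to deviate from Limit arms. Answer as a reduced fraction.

6/13

Cooperation forever yields 12 each period: 12/(1−δ).
Deviating yields 18 once, then 5 forever: 18 + 5δ/(1−δ).
No profitable deviation requires 12/(1−δ) ≥ 18 + 5δ/(1−δ).
Multiplying by (1−δ): 12 ≥ 18(1−δ) + 5δ = 18 − 13δ.
So 13δ ≥ 6, i.e. δ ≥ 6/13.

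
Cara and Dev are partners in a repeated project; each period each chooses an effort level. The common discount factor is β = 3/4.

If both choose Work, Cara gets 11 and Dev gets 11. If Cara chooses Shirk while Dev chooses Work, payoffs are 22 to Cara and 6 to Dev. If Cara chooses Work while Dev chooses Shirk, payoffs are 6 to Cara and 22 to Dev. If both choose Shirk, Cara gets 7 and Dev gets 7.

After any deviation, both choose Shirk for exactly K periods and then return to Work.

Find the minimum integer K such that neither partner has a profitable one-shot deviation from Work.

9

Need Σ_{k=1}^{K} β^k ≥ (22−11)/(11−7) = 2.7500 at β = 3/4.
At K = 8 the sum is 2.6997 < 2.7500; at K = 9 it is 2.7747 ≥ 2.7500.
So the minimum punishment length is K = 9.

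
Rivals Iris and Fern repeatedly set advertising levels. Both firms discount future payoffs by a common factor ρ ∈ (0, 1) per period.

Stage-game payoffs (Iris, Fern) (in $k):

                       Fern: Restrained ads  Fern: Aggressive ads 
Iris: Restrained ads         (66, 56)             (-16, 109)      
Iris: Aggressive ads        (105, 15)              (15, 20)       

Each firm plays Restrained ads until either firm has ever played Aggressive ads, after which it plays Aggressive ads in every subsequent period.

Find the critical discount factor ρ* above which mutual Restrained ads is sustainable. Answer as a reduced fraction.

Iris: cooperation gives 66 each period; deviation gives 105 once then 15 forever.
  66/(1−ρ) ≥ 105 + 15ρ/(1−ρ) ⇒ ρ ≥ 39/90 = 13/30.
Fern: cooperation gives 56 each period; deviation gives 109 once then 20 forever.
  ρ ≥ 53/89.
Both must hold, so the binding constraint is Fern's: ρ ≥ 53/89.

53/89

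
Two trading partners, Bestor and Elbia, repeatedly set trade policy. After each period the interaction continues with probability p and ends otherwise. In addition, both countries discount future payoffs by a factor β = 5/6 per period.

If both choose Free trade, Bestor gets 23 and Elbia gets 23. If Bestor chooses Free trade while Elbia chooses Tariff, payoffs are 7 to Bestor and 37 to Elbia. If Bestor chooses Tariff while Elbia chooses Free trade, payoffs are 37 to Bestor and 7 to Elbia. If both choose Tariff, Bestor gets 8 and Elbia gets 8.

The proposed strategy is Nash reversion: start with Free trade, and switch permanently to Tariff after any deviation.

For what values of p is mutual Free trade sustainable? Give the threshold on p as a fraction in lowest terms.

84/145

Expected continuation weight on next period's payoff is β·p = 5/6·p, which plays the role of the discount factor.
Cooperation requires 5/6·p ≥ (37−23)/(37−8) = 14/29, hence p ≥ 84/145.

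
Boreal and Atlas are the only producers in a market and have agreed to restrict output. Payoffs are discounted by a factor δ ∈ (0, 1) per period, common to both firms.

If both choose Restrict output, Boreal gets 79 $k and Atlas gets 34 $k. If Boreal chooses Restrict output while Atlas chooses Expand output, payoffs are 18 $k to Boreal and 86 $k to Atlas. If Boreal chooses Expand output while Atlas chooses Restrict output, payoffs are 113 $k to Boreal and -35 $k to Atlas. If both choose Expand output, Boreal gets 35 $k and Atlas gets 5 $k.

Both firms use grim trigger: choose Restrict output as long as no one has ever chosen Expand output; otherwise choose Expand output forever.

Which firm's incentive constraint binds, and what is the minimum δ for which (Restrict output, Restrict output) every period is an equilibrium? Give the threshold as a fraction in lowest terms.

Atlas; δ ≥ 52/81

For Boreal: deviation gain 113−79 = 34, per-period punishment loss 79−35 = 44. IC gives δ ≥ 34/78 = 17/39.
For Atlas: gain 52, loss 29 per period, so δ ≥ 52/81.
The tighter constraint is Atlas's, so cooperation needs δ ≥ 52/81.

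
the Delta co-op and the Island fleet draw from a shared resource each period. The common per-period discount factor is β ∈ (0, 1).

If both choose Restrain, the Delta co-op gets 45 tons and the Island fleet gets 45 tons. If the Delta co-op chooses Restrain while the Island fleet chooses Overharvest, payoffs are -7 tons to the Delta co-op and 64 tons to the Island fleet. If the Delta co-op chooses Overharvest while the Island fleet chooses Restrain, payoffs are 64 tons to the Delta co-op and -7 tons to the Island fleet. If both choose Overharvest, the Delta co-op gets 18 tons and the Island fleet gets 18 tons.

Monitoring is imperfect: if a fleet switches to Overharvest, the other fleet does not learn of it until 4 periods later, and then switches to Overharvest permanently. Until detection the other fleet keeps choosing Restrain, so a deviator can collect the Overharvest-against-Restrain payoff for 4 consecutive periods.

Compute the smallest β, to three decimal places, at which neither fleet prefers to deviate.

The best deviation is to choose Overharvest for all 4 undetected periods, earning 64 each, then 18 forever once detected.
Deviation value: 64(1−β^4)/(1−β) + 18β^4/(1−β); cooperation value: 45/(1−β).
IC: 45 ≥ 64(1−β^4) + 18β^4 = 64 − 46β^4.
So β^4 ≥ 19/46, giving β ≥ (19/46)^(1/4) ≈ 0.802.

0.802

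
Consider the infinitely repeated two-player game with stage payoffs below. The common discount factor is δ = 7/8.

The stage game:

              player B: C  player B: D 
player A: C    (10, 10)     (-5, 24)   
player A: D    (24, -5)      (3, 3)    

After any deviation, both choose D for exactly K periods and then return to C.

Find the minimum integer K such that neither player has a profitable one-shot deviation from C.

No profitable deviation requires (10−3)(δ+…+δ^K) ≥ 24−10, i.e. δ+…+δ^K ≥ 2 ≈ 2.0000.
With δ = 7/8, the partial sums are K=1: 0.8750, K=2: 1.6406, K=3: 2.3105.
K = 3 is the first length at which the sum reaches 2.0000.

3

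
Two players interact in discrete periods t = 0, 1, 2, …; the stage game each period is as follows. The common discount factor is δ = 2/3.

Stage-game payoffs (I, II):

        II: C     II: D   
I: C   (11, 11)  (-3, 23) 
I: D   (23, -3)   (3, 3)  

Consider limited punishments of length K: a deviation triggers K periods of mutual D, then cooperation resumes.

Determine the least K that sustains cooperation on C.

4

Need Σ_{k=1}^{K} δ^k ≥ (23−11)/(11−3) = 1.5000 at δ = 2/3.
At K = 3 the sum is 1.4074 < 1.5000; at K = 4 it is 1.6049 ≥ 1.5000.
So the minimum punishment length is K = 4.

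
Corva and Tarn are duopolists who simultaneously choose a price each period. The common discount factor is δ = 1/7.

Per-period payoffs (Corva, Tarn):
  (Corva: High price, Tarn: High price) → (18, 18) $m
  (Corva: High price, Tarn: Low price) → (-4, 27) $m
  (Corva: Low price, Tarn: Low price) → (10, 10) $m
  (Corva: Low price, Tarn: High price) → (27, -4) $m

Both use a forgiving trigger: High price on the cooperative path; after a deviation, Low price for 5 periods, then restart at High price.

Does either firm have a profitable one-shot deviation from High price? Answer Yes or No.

Yes

A one-shot deviation gives 27 now, then 10 for 5 periods, then back to 18.
Gain from deviating: (27−18) today; loss: (18−10) in each of the next 5 periods.
No-deviation condition: (18−10)(δ+…+δ^5) ≥ 27−18, i.e. δ+…+δ^5 ≥ 9/8.
At δ = 1/7: δ+…+δ^5 = 0.1667 < 1.1250.
So cooperation is not sustainable.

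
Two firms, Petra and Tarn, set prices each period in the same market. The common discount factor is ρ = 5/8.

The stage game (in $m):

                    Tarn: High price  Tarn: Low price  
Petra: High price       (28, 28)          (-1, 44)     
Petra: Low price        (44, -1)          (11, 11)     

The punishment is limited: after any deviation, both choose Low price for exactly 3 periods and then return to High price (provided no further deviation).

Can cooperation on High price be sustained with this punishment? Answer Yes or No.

A one-shot deviation gives 44 now, then 11 for 3 periods, then back to 28.
Gain from deviating: (44−28) today; loss: (28−11) in each of the next 3 periods.
No-deviation condition: (28−11)(ρ+…+ρ^3) ≥ 44−28, i.e. ρ+…+ρ^3 ≥ 16/17.
At ρ = 5/8: ρ+…+ρ^3 = 1.2598 ≥ 0.9412.
So cooperation is sustainable.

Yes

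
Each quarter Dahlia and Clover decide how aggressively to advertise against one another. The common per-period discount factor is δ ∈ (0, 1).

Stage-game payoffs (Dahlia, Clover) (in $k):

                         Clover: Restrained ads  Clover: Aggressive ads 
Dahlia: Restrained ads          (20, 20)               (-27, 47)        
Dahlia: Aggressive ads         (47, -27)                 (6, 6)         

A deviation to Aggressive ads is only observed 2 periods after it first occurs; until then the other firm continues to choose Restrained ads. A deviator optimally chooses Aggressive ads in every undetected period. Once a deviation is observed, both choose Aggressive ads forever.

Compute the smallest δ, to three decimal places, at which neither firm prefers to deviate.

The best deviation is to choose Aggressive ads for all 2 undetected periods, earning 47 each, then 6 forever once detected.
Deviation value: 47(1−δ^2)/(1−δ) + 6δ^2/(1−δ); cooperation value: 20/(1−δ).
IC: 20 ≥ 47(1−δ^2) + 6δ^2 = 47 − 41δ^2.
So δ^2 ≥ 27/41, giving δ ≥ (27/41)^(1/2) ≈ 0.812.

0.812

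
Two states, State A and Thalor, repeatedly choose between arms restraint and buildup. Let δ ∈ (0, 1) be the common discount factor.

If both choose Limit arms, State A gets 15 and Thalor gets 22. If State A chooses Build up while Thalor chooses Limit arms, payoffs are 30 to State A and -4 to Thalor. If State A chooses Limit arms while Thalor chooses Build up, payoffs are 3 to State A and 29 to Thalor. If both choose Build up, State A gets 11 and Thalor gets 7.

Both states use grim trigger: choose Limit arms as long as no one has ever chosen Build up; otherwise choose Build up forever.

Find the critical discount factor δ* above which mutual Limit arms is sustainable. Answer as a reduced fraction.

State A's threshold: (30−15)/(30−11) = 15/19.
Thalor's threshold: (29−22)/(29−7) = 7/22.
15/19 > 7/22, so State A binds and δ* = 15/19.

15/19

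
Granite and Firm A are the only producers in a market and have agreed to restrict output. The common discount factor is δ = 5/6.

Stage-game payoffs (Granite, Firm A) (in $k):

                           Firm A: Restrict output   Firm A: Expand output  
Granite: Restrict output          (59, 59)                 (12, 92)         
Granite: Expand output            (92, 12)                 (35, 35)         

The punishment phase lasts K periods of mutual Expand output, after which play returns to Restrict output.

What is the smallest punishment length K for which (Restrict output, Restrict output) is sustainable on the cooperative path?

No profitable deviation requires (59−35)(δ+…+δ^K) ≥ 92−59, i.e. δ+…+δ^K ≥ 11/8 ≈ 1.3750.
With δ = 5/6, the partial sums are K=1: 0.8333, K=2: 1.5278.
K = 2 is the first length at which the sum reaches 1.3750.

2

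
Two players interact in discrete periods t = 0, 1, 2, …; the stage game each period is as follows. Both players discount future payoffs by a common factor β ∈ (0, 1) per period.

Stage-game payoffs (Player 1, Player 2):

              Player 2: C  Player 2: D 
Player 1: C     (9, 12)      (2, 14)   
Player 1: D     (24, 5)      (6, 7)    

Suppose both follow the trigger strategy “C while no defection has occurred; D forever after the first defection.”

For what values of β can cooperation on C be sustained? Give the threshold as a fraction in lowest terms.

5/6

Player 1: cooperation gives 9 each period; deviation gives 24 once then 6 forever.
  9/(1−β) ≥ 24 + 6β/(1−β) ⇒ β ≥ 15/18 = 5/6.
Player 2: cooperation gives 12 each period; deviation gives 14 once then 7 forever.
  β ≥ 2/7.
Both must hold, so the binding constraint is Player 1's: β ≥ 5/6.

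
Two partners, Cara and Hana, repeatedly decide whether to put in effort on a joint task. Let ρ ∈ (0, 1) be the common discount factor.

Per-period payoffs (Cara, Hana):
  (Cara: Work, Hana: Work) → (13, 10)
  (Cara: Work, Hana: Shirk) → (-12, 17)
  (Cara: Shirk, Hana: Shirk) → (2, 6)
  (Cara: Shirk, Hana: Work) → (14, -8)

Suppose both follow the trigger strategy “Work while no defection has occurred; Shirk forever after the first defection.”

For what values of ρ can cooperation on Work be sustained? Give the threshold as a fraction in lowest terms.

7/11

Cara's threshold: (14−13)/(14−2) = 1/12.
Hana's threshold: (17−10)/(17−6) = 7/11.
1/12 < 7/11, so Hana binds and ρ* = 7/11.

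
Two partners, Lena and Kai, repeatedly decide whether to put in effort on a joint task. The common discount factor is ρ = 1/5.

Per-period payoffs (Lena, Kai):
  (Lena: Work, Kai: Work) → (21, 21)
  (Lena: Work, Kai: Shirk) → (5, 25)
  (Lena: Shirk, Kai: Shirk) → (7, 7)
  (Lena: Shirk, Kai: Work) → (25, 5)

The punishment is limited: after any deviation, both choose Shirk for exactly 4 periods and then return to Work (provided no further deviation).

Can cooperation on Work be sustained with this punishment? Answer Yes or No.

Comparing payoff streams over the 5 periods until play realigns: cooperate → 21(1+ρ+…+ρ^4); deviate → 25 + 7(ρ+…+ρ^4).
Cooperation is sustained iff (21−7)(ρ+…+ρ^4) ≥ 25−21.
ρ+…+ρ^4 = 1/5·(1−(1/5)^4)/(1−1/5) = 0.2496, and (25−21)/(21−7) = 0.2857.
0.2496 < 0.2857, so cooperation is not sustainable.

No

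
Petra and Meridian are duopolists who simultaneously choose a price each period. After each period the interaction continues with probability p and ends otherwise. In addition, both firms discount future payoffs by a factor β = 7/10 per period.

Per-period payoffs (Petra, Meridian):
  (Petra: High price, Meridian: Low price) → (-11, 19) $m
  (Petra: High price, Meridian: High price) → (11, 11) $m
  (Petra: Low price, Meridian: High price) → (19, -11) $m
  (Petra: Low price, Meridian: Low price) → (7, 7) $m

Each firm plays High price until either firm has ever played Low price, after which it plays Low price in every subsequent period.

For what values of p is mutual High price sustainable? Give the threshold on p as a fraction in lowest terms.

Expected continuation weight on next period's payoff is β·p = 7/10·p, which plays the role of the discount factor.
Cooperation requires 7/10·p ≥ (19−11)/(19−7) = 2/3, hence p ≥ 20/21.

20/21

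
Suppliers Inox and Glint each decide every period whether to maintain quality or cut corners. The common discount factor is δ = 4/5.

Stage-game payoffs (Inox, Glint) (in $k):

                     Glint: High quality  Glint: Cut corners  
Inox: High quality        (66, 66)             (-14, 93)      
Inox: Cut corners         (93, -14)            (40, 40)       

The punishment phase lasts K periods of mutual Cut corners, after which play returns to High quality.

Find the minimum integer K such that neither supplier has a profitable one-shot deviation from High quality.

Need Σ_{k=1}^{K} δ^k ≥ (93−66)/(66−40) = 1.0385 at δ = 4/5.
At K = 1 the sum is 0.8000 < 1.0385; at K = 2 it is 1.4400 ≥ 1.0385.
So the minimum punishment length is K = 2.

2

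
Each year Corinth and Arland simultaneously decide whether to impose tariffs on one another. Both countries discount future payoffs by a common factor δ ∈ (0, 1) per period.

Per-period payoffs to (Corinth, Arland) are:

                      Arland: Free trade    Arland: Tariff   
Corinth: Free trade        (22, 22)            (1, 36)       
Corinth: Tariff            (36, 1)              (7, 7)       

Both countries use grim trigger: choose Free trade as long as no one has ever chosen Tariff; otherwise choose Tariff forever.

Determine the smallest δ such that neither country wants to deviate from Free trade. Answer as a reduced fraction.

14/29

Under grim trigger the critical discount factor is (T−C)/(T−P) with T = 36, C = 22, P = 7.
δ* = (36−22)/(36−7) = 14/29.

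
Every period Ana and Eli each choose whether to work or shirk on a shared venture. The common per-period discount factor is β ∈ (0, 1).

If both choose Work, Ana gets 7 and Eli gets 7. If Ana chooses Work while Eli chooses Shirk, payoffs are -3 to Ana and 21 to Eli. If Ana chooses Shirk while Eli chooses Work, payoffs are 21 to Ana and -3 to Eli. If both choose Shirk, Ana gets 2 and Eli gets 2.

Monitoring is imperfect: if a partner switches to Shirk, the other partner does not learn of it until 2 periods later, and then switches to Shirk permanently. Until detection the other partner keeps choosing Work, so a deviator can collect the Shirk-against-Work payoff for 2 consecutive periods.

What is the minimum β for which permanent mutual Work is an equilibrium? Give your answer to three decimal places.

Deviating for the 2 undetected periods gains 21−7 = 14 per period over cooperation, then loses 7−2 = 5 per period forever once punishment starts.
Gain: 14(1 + β + … + β^1); loss: 5·β^2/(1−β).
No profitable deviation ⇔ 14(1−β^2) ≤ 5·β^2, i.e. β^2 ≥ 14/(14+5) = 14/19.
Hence β ≥ (14/19)^(1/2) ≈ 0.858.

0.858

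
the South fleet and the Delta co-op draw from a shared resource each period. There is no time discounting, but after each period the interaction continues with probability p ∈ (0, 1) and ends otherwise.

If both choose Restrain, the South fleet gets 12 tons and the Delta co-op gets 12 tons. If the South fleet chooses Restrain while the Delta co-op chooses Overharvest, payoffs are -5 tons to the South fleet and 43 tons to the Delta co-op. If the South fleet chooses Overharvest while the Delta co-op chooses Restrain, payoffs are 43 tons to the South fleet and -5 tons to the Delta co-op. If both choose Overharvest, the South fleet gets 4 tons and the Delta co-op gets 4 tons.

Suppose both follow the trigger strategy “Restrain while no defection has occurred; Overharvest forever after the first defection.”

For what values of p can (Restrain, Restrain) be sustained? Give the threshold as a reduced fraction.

31/39

Expected cooperation value is 12 + p·12 + p²·12 + … = 12/(1−p); deviation gives 43 + p·4/(1−p).
12 ≥ 43(1−p) + 4p ⇒ 39p ≥ 31 ⇒ p ≥ 31/39.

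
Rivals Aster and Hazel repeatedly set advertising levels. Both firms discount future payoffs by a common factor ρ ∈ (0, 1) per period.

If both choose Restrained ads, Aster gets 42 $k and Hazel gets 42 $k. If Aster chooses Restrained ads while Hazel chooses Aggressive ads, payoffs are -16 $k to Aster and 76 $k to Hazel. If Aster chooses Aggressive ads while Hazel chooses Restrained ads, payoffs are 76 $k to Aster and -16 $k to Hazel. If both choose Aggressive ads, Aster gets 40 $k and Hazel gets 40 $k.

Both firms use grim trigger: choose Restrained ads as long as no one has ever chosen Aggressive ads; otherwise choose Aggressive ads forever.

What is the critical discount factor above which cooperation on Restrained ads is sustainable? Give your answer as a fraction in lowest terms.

One-period gain from deviating is 76 − 42 = 34. The loss is 42 − 40 = 2 in every subsequent period, with present value 2·ρ/(1−ρ).
Deviation is unprofitable when 2·ρ/(1−ρ) ≥ 34, i.e. ρ/(1−ρ) ≥ 17.
Equivalently ρ ≥ 34/(34+2) = 17/18.

17/18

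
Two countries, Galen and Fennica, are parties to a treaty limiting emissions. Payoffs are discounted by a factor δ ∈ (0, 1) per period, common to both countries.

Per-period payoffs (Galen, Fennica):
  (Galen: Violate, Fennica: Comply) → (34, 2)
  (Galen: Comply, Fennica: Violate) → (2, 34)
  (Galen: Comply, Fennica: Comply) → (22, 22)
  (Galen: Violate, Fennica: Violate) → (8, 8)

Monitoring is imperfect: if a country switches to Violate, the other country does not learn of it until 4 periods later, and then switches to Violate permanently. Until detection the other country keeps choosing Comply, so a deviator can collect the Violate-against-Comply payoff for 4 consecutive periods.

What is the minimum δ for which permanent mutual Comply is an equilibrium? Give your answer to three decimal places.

A deviator earns 34 for 4 periods, then 8 forever; cooperating earns 22 forever. Multiplying the IC by (1−δ):
22 ≥ 34(1−δ^4) + 8δ^4, so 26·δ^4 ≥ 12 and δ^4 ≥ 6/13.
δ ≥ (6/13)^(1/4) ≈ 0.824.

0.824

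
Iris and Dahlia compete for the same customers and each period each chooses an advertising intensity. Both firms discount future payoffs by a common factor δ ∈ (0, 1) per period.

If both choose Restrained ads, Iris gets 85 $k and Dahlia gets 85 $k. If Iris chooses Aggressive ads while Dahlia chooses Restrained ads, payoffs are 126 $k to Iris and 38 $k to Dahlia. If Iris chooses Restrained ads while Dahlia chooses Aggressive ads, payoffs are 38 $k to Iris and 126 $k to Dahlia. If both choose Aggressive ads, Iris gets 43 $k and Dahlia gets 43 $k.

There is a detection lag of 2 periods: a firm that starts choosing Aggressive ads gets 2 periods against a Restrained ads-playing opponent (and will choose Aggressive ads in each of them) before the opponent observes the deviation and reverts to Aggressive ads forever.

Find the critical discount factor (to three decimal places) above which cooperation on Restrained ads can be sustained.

A deviator earns 126 for 2 periods, then 43 forever; cooperating earns 85 forever. Multiplying the IC by (1−δ):
85 ≥ 126(1−δ^2) + 43δ^2, so 83·δ^2 ≥ 41 and δ^2 ≥ 41/83.
δ ≥ (41/83)^(1/2) ≈ 0.703.

0.703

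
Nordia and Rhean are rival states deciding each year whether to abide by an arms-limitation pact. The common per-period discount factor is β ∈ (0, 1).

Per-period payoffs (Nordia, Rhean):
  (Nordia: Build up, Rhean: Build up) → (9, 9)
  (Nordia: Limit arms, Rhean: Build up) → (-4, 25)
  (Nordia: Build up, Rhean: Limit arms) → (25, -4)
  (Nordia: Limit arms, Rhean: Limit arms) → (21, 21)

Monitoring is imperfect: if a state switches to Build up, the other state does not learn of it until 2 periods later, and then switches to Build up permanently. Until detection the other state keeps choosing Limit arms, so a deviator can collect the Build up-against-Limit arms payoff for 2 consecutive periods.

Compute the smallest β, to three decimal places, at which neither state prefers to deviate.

0.500

The best deviation is to choose Build up for all 2 undetected periods, earning 25 each, then 9 forever once detected.
Deviation value: 25(1−β^2)/(1−β) + 9β^2/(1−β); cooperation value: 21/(1−β).
IC: 21 ≥ 25(1−β^2) + 9β^2 = 25 − 16β^2.
So β^2 ≥ 4/16 = 1/4, giving β ≥ (1/4)^(1/2) ≈ 0.500.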